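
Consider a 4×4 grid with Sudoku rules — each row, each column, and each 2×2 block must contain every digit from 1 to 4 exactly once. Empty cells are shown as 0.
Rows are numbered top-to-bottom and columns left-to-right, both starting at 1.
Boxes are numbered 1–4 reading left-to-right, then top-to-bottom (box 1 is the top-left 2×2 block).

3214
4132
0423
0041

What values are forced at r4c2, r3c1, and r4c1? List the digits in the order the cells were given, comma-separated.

For r4c2:
  Row 4 already contains {1, 4}.
  Column 2 already contains {1, 2, 4}.
  Its 2×2 block (box 3) already contains {4}.
  The only value from 1–4 not eliminated is 3, so r4c2 = 3.
For r3c1:
  Row 3 already contains {2, 3, 4}.
  Column 1 already contains {3, 4}.
  Its 2×2 block (box 3) already contains {4}.
  The only value from 1–4 not eliminated is 1, so r3c1 = 1.
For r4c1:
  Row 4 already contains {1, 4}.
  Column 1 already contains {3, 4}.
  Its 2×2 block (box 3) already contains {4}.
  The only value from 1–4 not eliminated is 2, so r4c1 = 2.

3,1,2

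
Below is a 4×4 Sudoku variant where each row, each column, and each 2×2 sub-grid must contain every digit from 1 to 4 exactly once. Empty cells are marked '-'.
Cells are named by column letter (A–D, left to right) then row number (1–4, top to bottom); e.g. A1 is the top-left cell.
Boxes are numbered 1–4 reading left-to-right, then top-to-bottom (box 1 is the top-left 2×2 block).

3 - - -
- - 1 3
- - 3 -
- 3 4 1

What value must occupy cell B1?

Cell B1 itself could take any of {1, 2, 4} by direct elimination.
Consider where 1 can go in row 1.
C1 is out (column C already has a 1).
D1 is out (column D already has a 1).
So the only cell in row 1 that can hold 1 is B1.
Therefore B1 = 1.

1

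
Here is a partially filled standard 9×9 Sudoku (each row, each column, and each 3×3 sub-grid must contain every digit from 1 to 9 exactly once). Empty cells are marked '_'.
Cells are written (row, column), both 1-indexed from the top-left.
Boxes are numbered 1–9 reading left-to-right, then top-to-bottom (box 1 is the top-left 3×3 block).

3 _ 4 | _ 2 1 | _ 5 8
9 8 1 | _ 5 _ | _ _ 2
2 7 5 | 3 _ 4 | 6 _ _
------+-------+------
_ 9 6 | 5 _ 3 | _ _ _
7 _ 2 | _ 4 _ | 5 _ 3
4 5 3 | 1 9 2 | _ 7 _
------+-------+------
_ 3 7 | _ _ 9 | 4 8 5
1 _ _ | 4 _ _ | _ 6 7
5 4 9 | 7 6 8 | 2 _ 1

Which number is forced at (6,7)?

8

Row 6 already contains {1, 2, 3, 4, 5, 7, 9}.
Column 7 already contains {2, 4, 5, 6}.
Its 3×3 block (box 6) already contains {3, 5, 7}.
The only value from 1–9 not eliminated is 8, so (6,7) = 8.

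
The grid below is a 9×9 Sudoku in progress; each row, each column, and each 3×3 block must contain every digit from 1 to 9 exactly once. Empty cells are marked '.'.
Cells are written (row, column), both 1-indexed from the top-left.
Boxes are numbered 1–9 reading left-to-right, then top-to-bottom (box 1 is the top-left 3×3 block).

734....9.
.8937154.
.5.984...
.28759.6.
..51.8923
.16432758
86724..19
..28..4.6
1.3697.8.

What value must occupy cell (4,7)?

Row 4 already contains {2, 5, 6, 7, 8, 9}.
Column 7 already contains {4, 5, 7, 9}.
Its 3×3 block (box 6) already contains {2, 3, 5, 6, 7, 8, 9}.
The only value from 1–9 not eliminated is 1, so (4,7) = 1.

1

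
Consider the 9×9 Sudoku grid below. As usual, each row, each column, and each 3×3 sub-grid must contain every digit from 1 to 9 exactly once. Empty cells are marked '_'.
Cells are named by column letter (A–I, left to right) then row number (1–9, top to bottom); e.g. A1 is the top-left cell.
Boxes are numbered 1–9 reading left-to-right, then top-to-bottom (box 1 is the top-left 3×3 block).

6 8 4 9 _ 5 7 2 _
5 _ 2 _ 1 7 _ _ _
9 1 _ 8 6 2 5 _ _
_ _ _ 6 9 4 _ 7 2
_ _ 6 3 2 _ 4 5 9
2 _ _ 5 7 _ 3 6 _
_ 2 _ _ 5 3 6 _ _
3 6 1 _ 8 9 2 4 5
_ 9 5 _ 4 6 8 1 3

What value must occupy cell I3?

Row 3 already contains {1, 2, 5, 6, 8, 9}.
Column I already contains {2, 3, 5, 9}.
Its 3×3 block (box 3) already contains {2, 5, 7}.
The only value from 1–9 not eliminated is 4, so I3 = 4.

4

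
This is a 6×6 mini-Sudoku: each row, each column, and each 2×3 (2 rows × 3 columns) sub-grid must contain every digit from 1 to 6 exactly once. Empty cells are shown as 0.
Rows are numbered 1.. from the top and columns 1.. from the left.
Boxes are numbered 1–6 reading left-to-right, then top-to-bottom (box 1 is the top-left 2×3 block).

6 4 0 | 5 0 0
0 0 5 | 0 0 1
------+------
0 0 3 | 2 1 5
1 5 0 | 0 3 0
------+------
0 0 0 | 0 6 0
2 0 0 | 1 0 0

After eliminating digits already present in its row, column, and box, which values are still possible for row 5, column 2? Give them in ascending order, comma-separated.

Row 5 already contains {6}.
Column 2 already contains {4, 5}.
Its 2×3 block (box 5) already contains {2}.
Removing those from 1–6 leaves {1, 3} as the candidates for row 5, column 2.

1,3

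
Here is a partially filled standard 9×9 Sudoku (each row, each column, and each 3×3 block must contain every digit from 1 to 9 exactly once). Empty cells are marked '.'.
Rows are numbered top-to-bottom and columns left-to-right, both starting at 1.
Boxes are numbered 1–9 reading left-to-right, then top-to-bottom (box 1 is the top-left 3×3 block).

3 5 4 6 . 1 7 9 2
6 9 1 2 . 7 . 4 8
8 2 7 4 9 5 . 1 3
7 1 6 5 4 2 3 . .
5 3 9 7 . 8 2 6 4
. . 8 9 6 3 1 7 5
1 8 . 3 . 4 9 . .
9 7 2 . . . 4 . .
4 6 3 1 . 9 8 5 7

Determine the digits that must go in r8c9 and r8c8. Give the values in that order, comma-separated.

1,3

For r8c9:
  Consider where 1 can go in row 8.
  r8c4 is out (column 4 already has a 1).
  r8c5 is out (box 8 already has a 1).
  r8c6 is out (column 6 already has a 1).
  r8c8 is out (column 8 already has a 1).
  So the only cell in row 8 that can hold 1 is r8c9.
  So r8c9 = 1.
For r8c8:
  Row 8 already contains {2, 4, 7, 9}.
  Column 8 already contains {1, 4, 5, 6, 7, 9}.
  Its 3×3 block (box 9) already contains {4, 5, 7, 8, 9}.
  The only value from 1–9 not eliminated is 3, so r8c8 = 3.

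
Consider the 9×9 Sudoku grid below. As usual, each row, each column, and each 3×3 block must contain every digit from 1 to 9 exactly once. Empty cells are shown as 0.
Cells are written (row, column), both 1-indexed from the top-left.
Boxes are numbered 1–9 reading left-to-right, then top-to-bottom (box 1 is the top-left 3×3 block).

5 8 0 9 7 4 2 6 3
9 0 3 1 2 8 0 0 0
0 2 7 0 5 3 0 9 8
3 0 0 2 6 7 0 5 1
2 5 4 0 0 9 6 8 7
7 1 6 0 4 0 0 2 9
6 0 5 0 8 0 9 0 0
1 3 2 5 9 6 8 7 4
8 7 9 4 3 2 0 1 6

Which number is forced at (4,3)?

Row 4 already contains {1, 2, 3, 5, 6, 7}.
Column 3 already contains {2, 3, 4, 5, 6, 7, 9}.
Its 3×3 block (box 4) already contains {1, 2, 3, 4, 5, 6, 7}.
The only value from 1–9 not eliminated is 8, so (4,3) = 8.

8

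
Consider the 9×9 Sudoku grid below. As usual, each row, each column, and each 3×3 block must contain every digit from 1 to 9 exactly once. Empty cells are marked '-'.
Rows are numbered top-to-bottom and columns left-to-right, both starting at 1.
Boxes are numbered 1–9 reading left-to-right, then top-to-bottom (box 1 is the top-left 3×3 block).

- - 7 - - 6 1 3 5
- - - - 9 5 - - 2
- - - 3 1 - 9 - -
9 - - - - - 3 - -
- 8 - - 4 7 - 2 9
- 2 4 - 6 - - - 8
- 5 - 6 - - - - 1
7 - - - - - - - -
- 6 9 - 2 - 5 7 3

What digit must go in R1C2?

Cell R1C2 itself could take any of {4, 9} by direct elimination.
Consider where 9 can go in column 2.
R2C2 is out (row 2 already has a 9).
R3C2 is out (row 3 already has a 9).
R4C2 is out (row 4 already has a 9).
R8C2 is out (box 7 already has a 9).
So the only cell in column 2 that can hold 9 is R1C2.
Therefore R1C2 = 9.

9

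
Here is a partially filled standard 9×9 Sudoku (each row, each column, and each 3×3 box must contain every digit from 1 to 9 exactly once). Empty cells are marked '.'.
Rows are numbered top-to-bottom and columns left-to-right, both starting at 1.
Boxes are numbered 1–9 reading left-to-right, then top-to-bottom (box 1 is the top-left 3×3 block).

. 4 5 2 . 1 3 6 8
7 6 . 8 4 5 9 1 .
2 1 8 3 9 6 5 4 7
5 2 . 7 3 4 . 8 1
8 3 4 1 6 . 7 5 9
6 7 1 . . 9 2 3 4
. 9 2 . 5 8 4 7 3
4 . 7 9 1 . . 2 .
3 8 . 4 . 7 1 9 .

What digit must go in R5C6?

2

Row 5 already contains {1, 3, 4, 5, 6, 7, 8, 9}.
Column 6 already contains {1, 4, 5, 6, 7, 8, 9}.
Its 3×3 block (box 5) already contains {1, 3, 4, 6, 7, 9}.
The only value from 1–9 not eliminated is 2, so R5C6 = 2.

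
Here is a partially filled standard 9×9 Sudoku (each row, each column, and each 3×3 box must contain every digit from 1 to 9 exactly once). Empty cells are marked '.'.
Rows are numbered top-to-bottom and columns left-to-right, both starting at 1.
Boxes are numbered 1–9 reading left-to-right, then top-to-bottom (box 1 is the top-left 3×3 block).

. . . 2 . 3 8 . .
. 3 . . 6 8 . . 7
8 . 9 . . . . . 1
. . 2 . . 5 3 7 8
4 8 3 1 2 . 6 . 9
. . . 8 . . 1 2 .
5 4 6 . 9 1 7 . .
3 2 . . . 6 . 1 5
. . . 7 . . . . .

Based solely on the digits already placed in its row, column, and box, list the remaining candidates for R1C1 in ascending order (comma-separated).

Row 1 already contains {2, 3, 8}.
Column 1 already contains {3, 4, 5, 8}.
Its 3×3 block (box 1) already contains {3, 8, 9}.
Removing those from 1–9 leaves {1, 6, 7} as the candidates for R1C1.

1,6,7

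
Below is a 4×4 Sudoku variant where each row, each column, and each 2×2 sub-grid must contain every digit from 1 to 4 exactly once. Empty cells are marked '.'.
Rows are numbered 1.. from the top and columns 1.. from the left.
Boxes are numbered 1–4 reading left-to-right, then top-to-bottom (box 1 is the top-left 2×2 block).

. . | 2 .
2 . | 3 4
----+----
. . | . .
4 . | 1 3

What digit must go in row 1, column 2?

4

Cell row 1, column 2 itself could take any of {1, 3, 4} by direct elimination.
Consider where 4 can go in row 1.
row 1, column 1 is out (column 1 already has a 4).
row 1, column 4 is out (column 4 already has a 4).
So the only cell in row 1 that can hold 4 is row 1, column 2.
Therefore row 1, column 2 = 4.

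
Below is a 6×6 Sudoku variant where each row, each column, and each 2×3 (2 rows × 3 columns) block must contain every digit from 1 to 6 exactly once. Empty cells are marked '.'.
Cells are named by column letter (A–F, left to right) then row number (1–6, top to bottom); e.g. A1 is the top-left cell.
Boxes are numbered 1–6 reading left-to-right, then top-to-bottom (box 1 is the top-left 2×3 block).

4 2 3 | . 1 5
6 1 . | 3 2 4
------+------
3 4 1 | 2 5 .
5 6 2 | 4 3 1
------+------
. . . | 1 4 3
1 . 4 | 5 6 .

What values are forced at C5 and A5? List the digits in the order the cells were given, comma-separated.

6,2

For C5:
  Consider where 6 can go in column C.
  C2 is out (row 2 already has a 6).
  So the only cell in column C that can hold 6 is C5.
  So C5 = 6.
For A5:
  Row 5 already contains {1, 3, 4}.
  Column A already contains {1, 3, 4, 5, 6}.
  Its 2×3 block (box 5) already contains {1, 4}.
  The only value from 1–6 not eliminated is 2, so A5 = 2.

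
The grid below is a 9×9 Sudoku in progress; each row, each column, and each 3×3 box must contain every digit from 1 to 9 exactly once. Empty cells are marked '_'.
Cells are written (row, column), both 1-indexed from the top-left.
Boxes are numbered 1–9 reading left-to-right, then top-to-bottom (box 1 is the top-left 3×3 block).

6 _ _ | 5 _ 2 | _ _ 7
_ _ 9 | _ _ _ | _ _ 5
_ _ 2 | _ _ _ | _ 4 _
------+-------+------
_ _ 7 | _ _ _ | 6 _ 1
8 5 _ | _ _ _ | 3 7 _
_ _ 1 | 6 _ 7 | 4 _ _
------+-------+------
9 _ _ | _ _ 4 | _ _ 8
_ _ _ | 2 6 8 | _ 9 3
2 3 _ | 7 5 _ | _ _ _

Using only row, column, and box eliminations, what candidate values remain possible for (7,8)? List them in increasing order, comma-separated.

Row 7 already contains {4, 8, 9}.
Column 8 already contains {4, 7, 9}.
Its 3×3 block (box 9) already contains {3, 8, 9}.
Removing those from 1–9 leaves {1, 2, 5, 6} as the candidates for (7,8).

1,2,5,6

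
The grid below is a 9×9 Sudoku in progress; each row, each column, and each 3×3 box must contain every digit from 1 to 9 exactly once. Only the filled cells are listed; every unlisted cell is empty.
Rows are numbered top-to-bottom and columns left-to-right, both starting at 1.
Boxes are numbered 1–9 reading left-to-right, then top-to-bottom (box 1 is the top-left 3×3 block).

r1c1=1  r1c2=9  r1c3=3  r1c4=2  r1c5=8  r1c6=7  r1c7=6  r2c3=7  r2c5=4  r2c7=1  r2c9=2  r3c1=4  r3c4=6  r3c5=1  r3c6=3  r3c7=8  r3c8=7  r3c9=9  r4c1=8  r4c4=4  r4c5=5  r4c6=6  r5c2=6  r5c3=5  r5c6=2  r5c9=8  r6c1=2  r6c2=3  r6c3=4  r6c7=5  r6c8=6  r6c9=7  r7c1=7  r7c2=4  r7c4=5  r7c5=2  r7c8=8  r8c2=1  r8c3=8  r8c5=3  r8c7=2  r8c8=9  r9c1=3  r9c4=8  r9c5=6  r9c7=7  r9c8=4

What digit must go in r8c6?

Row 8 already contains {1, 2, 3, 8, 9}.
Column 6 already contains {2, 3, 6, 7}.
Its 3×3 block (box 8) already contains {2, 3, 5, 6, 8}.
The only value from 1–9 not eliminated is 4, so r8c6 = 4.

4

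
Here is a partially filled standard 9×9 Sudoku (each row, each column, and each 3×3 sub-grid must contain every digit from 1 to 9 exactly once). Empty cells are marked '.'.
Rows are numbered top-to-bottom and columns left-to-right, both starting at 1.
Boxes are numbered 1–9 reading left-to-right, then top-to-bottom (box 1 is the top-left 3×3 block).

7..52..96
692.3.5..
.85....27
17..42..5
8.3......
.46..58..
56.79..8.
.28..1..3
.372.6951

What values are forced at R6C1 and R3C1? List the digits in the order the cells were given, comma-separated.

2,3

For R6C1:
  Consider where 2 can go in column 1.
  R3C1 is out (row 3 already has a 2).
  R8C1 is out (row 8 already has a 2).
  R9C1 is out (row 9 already has a 2).
  So the only cell in column 1 that can hold 2 is R6C1.
  So R6C1 = 2.
For R3C1:
  Consider where 3 can go in column 1.
  R6C1 is out (box 4 already has a 3).
  R8C1 is out (row 8 already has a 3).
  R9C1 is out (row 9 already has a 3).
  So the only cell in column 1 that can hold 3 is R3C1.
  So R3C1 = 3.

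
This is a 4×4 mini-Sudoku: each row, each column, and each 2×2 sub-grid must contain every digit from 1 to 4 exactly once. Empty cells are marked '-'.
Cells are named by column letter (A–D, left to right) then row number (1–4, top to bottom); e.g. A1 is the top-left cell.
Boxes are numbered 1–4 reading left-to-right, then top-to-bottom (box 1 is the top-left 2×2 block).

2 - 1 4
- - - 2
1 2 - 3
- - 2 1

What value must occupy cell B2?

1

Cell B2 itself could take any of {1, 3, 4} by direct elimination.
Consider where 1 can go in column B.
B1 is out (row 1 already has a 1).
B4 is out (row 4 already has a 1).
So the only cell in column B that can hold 1 is B2.
Therefore B2 = 1.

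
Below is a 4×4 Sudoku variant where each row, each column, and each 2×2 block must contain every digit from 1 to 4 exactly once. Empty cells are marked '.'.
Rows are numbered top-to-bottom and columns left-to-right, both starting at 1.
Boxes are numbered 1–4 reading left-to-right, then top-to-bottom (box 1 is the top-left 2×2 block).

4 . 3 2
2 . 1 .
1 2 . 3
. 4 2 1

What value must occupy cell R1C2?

Row 1 already contains {2, 3, 4}.
Column 2 already contains {2, 4}.
Its 2×2 block (box 1) already contains {2, 4}.
The only value from 1–4 not eliminated is 1, so R1C2 = 1.

1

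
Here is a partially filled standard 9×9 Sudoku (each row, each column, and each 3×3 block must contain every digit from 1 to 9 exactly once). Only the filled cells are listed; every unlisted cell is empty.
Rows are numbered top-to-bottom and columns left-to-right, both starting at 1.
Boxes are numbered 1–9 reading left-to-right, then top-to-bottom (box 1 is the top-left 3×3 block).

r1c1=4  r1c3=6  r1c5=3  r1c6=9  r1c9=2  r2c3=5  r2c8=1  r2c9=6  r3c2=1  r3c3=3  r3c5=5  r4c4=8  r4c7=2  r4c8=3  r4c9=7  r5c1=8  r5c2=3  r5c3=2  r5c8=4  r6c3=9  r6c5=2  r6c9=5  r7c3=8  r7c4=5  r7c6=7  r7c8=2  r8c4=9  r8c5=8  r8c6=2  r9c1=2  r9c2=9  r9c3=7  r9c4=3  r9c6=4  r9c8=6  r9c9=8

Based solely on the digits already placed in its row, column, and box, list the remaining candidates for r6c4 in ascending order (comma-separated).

Row 6 already contains {2, 5, 9}.
Column 4 already contains {3, 5, 8, 9}.
Its 3×3 block (box 5) already contains {2, 8}.
Removing those from 1–9 leaves {1, 4, 6, 7} as the candidates for r6c4.

1,4,6,7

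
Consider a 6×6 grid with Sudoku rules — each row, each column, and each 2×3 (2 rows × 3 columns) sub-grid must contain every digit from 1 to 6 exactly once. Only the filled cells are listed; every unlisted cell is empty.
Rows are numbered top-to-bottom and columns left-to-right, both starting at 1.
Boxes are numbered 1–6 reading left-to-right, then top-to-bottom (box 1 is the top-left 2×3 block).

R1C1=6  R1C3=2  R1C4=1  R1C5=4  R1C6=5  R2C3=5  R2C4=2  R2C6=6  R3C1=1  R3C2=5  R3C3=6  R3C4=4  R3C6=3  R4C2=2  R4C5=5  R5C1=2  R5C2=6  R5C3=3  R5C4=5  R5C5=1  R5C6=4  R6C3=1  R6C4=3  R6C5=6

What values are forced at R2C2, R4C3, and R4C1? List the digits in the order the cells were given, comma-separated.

1,4,3

For R2C2:
  Consider where 1 can go in row 2.
  R2C1 is out (column 1 already has a 1).
  R2C5 is out (column 5 already has a 1).
  So the only cell in row 2 that can hold 1 is R2C2.
  So R2C2 = 1.
For R4C3:
  Row 4 already contains {2, 5}.
  Column 3 already contains {1, 2, 3, 5, 6}.
  Its 2×3 block (box 3) already contains {1, 2, 5, 6}.
  The only value from 1–6 not eliminated is 4, so R4C3 = 4.
For R4C1:
  Consider where 3 can go in box 3.
  R4C3 is out (column 3 already has a 3).
  So the only cell in box 3 that can hold 3 is R4C1.
  So R4C1 = 3.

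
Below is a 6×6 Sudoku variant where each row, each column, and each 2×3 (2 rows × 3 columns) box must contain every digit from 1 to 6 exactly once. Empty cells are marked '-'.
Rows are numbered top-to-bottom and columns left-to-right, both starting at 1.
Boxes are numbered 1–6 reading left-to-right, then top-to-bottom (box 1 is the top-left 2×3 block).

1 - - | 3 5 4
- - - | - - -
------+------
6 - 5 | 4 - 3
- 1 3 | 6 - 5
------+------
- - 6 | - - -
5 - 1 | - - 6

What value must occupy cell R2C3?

Cell R2C3 itself could take any of {2, 4} by direct elimination.
Consider where 4 can go in column 3.
R1C3 is out (row 1 already has a 4).
So the only cell in column 3 that can hold 4 is R2C3.
Therefore R2C3 = 4.

4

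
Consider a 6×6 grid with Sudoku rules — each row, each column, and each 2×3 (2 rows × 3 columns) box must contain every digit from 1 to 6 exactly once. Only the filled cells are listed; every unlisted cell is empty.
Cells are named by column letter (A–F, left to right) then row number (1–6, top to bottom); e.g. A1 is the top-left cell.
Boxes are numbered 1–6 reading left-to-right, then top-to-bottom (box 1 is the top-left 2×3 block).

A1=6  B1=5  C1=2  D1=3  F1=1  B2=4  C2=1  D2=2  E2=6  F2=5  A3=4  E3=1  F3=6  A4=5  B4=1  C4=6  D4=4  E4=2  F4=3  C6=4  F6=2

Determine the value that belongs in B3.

Cell B3 itself could take any of {2, 3} by direct elimination.
Consider where 2 can go in box 3.
C3 is out (column C already has a 2).
So the only cell in box 3 that can hold 2 is B3.
Therefore B3 = 2.

2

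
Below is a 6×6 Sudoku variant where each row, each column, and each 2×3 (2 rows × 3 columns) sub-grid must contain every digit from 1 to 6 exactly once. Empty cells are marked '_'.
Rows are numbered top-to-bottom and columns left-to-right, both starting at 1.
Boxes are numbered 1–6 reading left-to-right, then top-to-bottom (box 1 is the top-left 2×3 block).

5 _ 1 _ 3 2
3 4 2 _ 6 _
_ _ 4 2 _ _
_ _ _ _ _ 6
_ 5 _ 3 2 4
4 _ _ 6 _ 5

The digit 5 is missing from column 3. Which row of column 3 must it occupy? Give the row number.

Consider where 5 can go in column 3.
r5c3 is out (row 5 already has a 5).
r6c3 is out (row 6 already has a 5).
So the only cell in column 3 that can hold 5 is r4c3.
That is row 4.

4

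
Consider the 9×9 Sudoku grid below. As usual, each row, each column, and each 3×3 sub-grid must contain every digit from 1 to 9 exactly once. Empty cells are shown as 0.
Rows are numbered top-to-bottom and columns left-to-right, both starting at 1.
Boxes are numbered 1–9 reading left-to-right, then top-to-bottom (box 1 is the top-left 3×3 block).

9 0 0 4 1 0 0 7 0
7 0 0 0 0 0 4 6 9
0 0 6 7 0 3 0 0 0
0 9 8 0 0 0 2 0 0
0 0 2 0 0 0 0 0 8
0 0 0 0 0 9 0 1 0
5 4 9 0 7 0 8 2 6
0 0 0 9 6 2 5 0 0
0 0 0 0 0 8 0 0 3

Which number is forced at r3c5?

9

Cell r3c5 itself could take any of {2, 5, 8, 9} by direct elimination.
Consider where 9 can go in row 3.
r3c1 is out (column 1 already has a 9).
r3c2 is out (column 2 already has a 9).
r3c7 is out (box 3 already has a 9).
r3c8 is out (box 3 already has a 9).
r3c9 is out (column 9 already has a 9).
So the only cell in row 3 that can hold 9 is r3c5.
Therefore r3c5 = 9.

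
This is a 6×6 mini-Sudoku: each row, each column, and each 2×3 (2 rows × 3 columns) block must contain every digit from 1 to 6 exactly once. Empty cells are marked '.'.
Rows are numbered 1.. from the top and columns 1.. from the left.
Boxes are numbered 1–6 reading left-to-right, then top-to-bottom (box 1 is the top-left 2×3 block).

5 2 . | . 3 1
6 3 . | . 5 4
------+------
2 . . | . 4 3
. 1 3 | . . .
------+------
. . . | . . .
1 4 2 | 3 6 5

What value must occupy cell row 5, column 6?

2

Row 5 already contains {}.
Column 6 already contains {1, 3, 4, 5}.
Its 2×3 block (box 6) already contains {3, 5, 6}.
The only value from 1–6 not eliminated is 2, so row 5, column 6 = 2.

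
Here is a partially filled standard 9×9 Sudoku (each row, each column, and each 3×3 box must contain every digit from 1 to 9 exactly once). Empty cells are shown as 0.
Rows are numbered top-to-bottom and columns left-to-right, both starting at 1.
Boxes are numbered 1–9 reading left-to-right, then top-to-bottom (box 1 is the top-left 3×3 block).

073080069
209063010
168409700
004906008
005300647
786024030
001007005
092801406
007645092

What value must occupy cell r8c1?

5

Cell r8c1 itself could take any of {3, 5} by direct elimination.
Consider where 5 can go in row 8.
r8c5 is out (box 8 already has a 5).
r8c8 is out (box 9 already has a 5).
So the only cell in row 8 that can hold 5 is r8c1.
Therefore r8c1 = 5.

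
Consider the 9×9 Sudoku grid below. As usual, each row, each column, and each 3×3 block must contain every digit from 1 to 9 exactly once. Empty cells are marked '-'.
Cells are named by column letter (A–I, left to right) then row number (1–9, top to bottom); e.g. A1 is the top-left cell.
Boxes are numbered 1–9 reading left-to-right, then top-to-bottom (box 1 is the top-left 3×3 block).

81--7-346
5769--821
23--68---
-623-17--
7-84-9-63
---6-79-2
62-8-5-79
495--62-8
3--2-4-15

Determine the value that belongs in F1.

2

Row 1 already contains {1, 3, 4, 6, 7, 8}.
Column F already contains {1, 4, 5, 6, 7, 8, 9}.
Its 3×3 block (box 2) already contains {6, 7, 8, 9}.
The only value from 1–9 not eliminated is 2, so F1 = 2.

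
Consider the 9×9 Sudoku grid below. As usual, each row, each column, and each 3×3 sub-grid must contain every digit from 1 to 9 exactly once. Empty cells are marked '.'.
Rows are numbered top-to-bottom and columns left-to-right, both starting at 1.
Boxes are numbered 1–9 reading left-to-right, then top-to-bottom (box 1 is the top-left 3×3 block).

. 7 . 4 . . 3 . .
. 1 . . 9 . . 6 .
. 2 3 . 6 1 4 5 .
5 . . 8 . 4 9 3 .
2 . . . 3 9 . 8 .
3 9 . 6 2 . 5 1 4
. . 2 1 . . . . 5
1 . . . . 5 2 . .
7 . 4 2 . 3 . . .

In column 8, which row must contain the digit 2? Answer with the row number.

Consider where 2 can go in column 8.
R7C8 is out (row 7 already has a 2).
R8C8 is out (row 8 already has a 2).
R9C8 is out (row 9 already has a 2).
So the only cell in column 8 that can hold 2 is R1C8.
That is row 1.

1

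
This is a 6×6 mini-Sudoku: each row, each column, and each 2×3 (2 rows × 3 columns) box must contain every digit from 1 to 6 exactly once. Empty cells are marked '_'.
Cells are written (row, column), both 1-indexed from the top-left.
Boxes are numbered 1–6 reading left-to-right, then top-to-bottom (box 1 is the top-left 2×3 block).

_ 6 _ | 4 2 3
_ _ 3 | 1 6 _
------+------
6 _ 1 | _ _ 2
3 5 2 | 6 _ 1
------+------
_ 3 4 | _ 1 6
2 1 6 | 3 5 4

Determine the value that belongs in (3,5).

Cell (3,5) itself could take any of {3, 4} by direct elimination.
Consider where 3 can go in row 3.
(3,2) is out (column 2 already has a 3).
(3,4) is out (column 4 already has a 3).
So the only cell in row 3 that can hold 3 is (3,5).
Therefore (3,5) = 3.

3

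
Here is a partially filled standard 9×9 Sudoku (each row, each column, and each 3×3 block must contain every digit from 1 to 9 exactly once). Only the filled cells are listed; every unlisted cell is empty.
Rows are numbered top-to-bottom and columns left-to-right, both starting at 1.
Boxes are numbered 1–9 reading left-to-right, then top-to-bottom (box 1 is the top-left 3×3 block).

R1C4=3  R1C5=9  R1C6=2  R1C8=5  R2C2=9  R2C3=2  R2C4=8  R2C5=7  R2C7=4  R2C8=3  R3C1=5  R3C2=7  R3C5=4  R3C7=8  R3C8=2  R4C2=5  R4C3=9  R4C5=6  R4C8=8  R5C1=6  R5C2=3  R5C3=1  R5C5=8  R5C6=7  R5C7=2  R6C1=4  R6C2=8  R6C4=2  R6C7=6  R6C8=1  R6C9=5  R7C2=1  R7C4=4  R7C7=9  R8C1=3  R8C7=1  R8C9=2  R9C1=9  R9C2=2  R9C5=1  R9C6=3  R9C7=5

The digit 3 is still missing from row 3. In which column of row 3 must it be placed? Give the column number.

3

Consider where 3 can go in row 3.
R3C4 is out (column 4 already has a 3).
R3C6 is out (column 6 already has a 3).
R3C9 is out (box 3 already has a 3).
So the only cell in row 3 that can hold 3 is R3C3.
That is column 3.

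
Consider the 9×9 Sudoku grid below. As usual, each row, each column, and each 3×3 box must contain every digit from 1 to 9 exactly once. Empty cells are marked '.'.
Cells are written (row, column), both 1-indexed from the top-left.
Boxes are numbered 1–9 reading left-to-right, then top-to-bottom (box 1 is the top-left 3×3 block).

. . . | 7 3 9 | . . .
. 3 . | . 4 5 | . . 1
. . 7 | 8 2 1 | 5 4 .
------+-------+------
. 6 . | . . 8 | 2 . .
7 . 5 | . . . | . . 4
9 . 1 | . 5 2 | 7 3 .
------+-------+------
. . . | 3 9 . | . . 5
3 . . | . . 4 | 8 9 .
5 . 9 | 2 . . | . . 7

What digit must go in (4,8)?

5

Cell (4,8) itself could take any of {1, 5} by direct elimination.
Consider where 5 can go in box 6.
(4,9) is out (column 9 already has a 5).
(5,7) is out (row 5 already has a 5).
(5,8) is out (row 5 already has a 5).
(6,9) is out (row 6 already has a 5).
So the only cell in box 6 that can hold 5 is (4,8).
Therefore (4,8) = 5.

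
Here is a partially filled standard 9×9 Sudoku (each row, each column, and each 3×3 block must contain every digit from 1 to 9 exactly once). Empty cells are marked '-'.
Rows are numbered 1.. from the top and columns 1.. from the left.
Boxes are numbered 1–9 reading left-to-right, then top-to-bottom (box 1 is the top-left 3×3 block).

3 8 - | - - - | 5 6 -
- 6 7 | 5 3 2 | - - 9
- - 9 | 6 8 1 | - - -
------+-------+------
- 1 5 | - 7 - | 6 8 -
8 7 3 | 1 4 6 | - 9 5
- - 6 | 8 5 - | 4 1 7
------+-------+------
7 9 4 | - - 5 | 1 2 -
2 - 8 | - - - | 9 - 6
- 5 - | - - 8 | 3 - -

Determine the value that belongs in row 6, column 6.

Cell row 6, column 6 itself could take any of {3, 9} by direct elimination.
Consider where 3 can go in row 6.
row 6, column 1 is out (column 1 already has a 3).
row 6, column 2 is out (box 4 already has a 3).
So the only cell in row 6 that can hold 3 is row 6, column 6.
Therefore row 6, column 6 = 3.

3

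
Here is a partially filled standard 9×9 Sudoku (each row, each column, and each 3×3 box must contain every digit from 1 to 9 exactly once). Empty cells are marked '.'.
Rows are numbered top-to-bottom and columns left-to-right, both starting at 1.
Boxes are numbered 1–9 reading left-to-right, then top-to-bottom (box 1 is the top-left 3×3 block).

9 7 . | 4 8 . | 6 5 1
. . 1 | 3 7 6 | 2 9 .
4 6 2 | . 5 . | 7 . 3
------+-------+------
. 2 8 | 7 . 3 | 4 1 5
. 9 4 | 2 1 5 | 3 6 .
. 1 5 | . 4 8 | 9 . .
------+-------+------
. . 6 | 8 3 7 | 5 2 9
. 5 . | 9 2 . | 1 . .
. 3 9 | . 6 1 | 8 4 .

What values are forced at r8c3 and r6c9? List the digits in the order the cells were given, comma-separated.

7,2

For r8c3:
  Row 8 already contains {1, 2, 5, 9}.
  Column 3 already contains {1, 2, 4, 5, 6, 8, 9}.
  Its 3×3 block (box 7) already contains {3, 5, 6, 9}.
  The only value from 1–9 not eliminated is 7, so r8c3 = 7.
For r6c9:
  Consider where 2 can go in column 9.
  r2c9 is out (row 2 already has a 2).
  r5c9 is out (row 5 already has a 2).
  r8c9 is out (row 8 already has a 2).
  r9c9 is out (box 9 already has a 2).
  So the only cell in column 9 that can hold 2 is r6c9.
  So r6c9 = 2.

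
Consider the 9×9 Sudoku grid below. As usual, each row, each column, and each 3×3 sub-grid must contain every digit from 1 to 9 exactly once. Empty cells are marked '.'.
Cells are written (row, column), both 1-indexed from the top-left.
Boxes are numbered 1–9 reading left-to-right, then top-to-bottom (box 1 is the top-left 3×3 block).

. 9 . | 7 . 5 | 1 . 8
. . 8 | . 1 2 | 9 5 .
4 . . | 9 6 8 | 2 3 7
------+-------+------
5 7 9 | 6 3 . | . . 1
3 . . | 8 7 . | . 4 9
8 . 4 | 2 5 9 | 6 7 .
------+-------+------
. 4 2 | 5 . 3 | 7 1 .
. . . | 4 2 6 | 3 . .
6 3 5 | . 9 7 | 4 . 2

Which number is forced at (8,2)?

8

Cell (8,2) itself could take any of {1, 8} by direct elimination.
Consider where 8 can go in column 2.
(2,2) is out (row 2 already has a 8).
(3,2) is out (row 3 already has a 8).
(5,2) is out (row 5 already has a 8).
(6,2) is out (row 6 already has a 8).
So the only cell in column 2 that can hold 8 is (8,2).
Therefore (8,2) = 8.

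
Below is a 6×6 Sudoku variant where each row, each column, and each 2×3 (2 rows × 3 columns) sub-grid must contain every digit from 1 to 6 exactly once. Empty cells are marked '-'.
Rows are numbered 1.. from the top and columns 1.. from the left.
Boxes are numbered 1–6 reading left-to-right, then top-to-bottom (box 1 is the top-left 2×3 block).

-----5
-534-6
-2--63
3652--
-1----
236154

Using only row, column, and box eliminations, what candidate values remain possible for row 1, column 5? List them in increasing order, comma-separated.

Row 1 already contains {5}.
Column 5 already contains {5, 6}.
Its 2×3 block (box 2) already contains {4, 5, 6}.
Removing those from 1–6 leaves {1, 2, 3} as the candidates for row 1, column 5.

1,2,3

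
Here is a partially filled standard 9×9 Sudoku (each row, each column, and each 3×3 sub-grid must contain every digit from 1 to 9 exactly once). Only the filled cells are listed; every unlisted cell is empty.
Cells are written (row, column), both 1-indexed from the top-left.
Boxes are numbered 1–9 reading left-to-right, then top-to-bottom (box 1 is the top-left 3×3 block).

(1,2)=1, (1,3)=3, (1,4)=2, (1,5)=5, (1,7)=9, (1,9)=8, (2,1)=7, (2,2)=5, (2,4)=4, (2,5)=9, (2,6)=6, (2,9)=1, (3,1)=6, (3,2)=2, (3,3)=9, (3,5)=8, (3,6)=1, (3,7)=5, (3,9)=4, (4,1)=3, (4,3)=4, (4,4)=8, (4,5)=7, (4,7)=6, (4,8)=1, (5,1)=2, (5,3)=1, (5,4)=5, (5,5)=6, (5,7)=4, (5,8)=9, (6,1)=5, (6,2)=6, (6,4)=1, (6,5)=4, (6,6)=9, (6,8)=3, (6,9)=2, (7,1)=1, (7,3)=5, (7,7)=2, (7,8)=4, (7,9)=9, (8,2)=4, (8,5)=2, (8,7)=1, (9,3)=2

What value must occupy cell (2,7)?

3

Row 2 already contains {1, 4, 5, 6, 7, 9}.
Column 7 already contains {1, 2, 4, 5, 6, 9}.
Its 3×3 block (box 3) already contains {1, 4, 5, 8, 9}.
The only value from 1–9 not eliminated is 3, so (2,7) = 3.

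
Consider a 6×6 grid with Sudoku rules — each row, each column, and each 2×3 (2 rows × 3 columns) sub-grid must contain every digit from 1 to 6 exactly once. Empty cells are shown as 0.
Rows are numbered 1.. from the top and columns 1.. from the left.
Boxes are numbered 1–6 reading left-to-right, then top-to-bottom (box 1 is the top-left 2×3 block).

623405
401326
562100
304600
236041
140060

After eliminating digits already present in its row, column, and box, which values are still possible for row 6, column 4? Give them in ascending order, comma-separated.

Row 6 already contains {1, 4, 6}.
Column 4 already contains {1, 3, 4, 6}.
Its 2×3 block (box 6) already contains {1, 4, 6}.
Removing those from 1–6 leaves {2, 5} as the candidates for row 6, column 4.

2,5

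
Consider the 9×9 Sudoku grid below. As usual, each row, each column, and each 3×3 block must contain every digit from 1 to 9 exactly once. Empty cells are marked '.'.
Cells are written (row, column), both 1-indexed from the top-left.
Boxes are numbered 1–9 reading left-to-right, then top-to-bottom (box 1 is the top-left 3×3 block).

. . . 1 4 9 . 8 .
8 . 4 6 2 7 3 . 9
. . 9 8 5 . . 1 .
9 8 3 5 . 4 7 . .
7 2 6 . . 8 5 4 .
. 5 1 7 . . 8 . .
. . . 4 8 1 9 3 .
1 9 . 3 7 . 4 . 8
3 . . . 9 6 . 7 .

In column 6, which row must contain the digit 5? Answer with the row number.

8

Consider where 5 can go in column 6.
(3,6) is out (row 3 already has a 5).
(6,6) is out (row 6 already has a 5).
So the only cell in column 6 that can hold 5 is (8,6).
That is row 8.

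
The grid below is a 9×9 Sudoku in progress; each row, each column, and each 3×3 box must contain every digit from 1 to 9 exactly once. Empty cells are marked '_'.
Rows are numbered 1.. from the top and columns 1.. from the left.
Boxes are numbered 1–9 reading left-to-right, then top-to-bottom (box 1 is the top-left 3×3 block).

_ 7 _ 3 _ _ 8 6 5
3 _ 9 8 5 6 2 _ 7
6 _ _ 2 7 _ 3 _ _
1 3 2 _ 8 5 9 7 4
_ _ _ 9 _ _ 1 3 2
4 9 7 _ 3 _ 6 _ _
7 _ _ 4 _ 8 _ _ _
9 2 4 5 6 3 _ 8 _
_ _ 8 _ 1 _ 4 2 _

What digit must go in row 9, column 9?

Cell row 9, column 9 itself could take any of {3, 6, 9} by direct elimination.
Consider where 3 can go in row 9.
row 9, column 1 is out (column 1 already has a 3).
row 9, column 2 is out (column 2 already has a 3).
row 9, column 4 is out (column 4 already has a 3).
row 9, column 6 is out (column 6 already has a 3).
So the only cell in row 9 that can hold 3 is row 9, column 9.
Therefore row 9, column 9 = 3.

3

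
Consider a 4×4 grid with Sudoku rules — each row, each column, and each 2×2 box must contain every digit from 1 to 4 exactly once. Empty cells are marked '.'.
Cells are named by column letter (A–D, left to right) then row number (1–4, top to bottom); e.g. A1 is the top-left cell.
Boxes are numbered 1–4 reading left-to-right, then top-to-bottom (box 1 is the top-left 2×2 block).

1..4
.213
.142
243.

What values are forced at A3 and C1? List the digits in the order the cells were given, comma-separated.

3,2

For A3:
  Row 3 already contains {1, 2, 4}.
  Column A already contains {1, 2}.
  Its 2×2 block (box 3) already contains {1, 2, 4}.
  The only value from 1–4 not eliminated is 3, so A3 = 3.
For C1:
  Row 1 already contains {1, 4}.
  Column C already contains {1, 3, 4}.
  Its 2×2 block (box 2) already contains {1, 3, 4}.
  The only value from 1–4 not eliminated is 2, so C1 = 2.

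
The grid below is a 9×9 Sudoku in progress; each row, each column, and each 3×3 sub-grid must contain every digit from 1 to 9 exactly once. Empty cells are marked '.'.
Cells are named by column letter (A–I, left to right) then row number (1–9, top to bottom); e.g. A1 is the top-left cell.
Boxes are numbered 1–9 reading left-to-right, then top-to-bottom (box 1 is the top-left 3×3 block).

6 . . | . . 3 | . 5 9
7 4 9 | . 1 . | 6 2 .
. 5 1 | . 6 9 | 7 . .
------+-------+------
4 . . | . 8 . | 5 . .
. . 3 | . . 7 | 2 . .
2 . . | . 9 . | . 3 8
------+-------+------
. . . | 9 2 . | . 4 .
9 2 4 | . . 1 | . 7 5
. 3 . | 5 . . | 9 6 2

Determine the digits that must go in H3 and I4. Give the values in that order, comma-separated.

For H3:
  Row 3 already contains {1, 5, 6, 7, 9}.
  Column H already contains {2, 3, 4, 5, 6, 7}.
  Its 3×3 block (box 3) already contains {2, 5, 6, 7, 9}.
  The only value from 1–9 not eliminated is 8, so H3 = 8.
For I4:
  Consider where 7 can go in box 6.
  H4 is out (column H already has a 7).
  H5 is out (row 5 already has a 7).
  I5 is out (row 5 already has a 7).
  G6 is out (column G already has a 7).
  So the only cell in box 6 that can hold 7 is I4.
  So I4 = 7.

8,7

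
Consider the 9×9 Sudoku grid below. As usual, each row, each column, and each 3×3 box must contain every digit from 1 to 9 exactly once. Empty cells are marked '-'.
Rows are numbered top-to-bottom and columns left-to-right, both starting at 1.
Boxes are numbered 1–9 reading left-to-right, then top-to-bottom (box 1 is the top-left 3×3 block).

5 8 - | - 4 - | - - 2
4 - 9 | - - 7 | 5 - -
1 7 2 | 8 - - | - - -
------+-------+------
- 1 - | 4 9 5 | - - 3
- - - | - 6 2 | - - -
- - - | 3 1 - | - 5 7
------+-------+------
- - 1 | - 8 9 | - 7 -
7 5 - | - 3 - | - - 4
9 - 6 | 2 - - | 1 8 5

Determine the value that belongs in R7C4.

Cell R7C4 itself could take any of {5, 6} by direct elimination.
Consider where 5 can go in box 8.
R8C4 is out (row 8 already has a 5).
R8C6 is out (row 8 already has a 5).
R9C5 is out (row 9 already has a 5).
R9C6 is out (row 9 already has a 5).
So the only cell in box 8 that can hold 5 is R7C4.
Therefore R7C4 = 5.

5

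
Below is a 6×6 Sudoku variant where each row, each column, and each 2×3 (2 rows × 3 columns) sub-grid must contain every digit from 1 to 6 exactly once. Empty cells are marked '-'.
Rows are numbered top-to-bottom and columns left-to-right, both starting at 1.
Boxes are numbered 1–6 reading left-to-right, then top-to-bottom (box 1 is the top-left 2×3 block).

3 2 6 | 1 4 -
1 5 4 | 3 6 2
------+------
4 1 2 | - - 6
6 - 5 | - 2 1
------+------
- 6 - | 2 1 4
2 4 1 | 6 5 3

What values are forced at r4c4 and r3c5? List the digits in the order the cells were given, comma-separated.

4,3

For r4c4:
  Row 4 already contains {1, 2, 5, 6}.
  Column 4 already contains {1, 2, 3, 6}.
  Its 2×3 block (box 4) already contains {1, 2, 6}.
  The only value from 1–6 not eliminated is 4, so r4c4 = 4.
For r3c5:
  Row 3 already contains {1, 2, 4, 6}.
  Column 5 already contains {1, 2, 4, 5, 6}.
  Its 2×3 block (box 4) already contains {1, 2, 6}.
  The only value from 1–6 not eliminated is 3, so r3c5 = 3.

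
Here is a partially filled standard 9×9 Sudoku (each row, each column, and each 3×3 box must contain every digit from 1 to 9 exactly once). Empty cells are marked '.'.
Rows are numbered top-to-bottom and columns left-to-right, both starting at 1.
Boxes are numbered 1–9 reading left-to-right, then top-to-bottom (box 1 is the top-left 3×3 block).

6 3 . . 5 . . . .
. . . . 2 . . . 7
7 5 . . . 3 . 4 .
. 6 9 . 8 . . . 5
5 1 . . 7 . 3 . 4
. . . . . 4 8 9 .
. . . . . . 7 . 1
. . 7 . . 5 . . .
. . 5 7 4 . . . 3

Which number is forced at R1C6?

Cell R1C6 itself could take any of {1, 7, 8, 9} by direct elimination.
Consider where 7 can go in column 6.
R2C6 is out (row 2 already has a 7).
R4C6 is out (box 5 already has a 7).
R5C6 is out (row 5 already has a 7).
R7C6 is out (row 7 already has a 7).
R9C6 is out (row 9 already has a 7).
So the only cell in column 6 that can hold 7 is R1C6.
Therefore R1C6 = 7.

7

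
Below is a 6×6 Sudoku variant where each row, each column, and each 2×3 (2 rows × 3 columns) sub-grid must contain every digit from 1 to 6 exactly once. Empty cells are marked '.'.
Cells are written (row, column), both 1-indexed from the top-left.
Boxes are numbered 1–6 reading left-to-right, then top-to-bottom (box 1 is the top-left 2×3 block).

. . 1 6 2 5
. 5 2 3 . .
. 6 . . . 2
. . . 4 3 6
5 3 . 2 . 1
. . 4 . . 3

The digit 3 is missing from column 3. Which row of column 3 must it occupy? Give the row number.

Consider where 3 can go in column 3.
(4,3) is out (row 4 already has a 3).
(5,3) is out (row 5 already has a 3).
So the only cell in column 3 that can hold 3 is (3,3).
That is row 3.

3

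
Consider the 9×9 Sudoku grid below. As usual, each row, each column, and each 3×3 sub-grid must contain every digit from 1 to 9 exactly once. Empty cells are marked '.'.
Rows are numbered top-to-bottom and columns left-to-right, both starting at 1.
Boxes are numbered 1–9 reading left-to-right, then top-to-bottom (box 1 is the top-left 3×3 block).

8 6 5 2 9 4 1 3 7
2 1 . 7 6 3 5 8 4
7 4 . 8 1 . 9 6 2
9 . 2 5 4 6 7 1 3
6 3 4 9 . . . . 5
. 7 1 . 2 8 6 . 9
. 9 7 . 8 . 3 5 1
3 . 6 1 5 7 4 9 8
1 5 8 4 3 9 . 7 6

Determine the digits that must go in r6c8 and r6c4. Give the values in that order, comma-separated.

For r6c8:
  Row 6 already contains {1, 2, 6, 7, 8, 9}.
  Column 8 already contains {1, 3, 5, 6, 7, 8, 9}.
  Its 3×3 block (box 6) already contains {1, 3, 5, 6, 7, 9}.
  The only value from 1–9 not eliminated is 4, so r6c8 = 4.
For r6c4:
  Row 6 already contains {1, 2, 6, 7, 8, 9}.
  Column 4 already contains {1, 2, 4, 5, 7, 8, 9}.
  Its 3×3 block (box 5) already contains {2, 4, 5, 6, 8, 9}.
  The only value from 1–9 not eliminated is 3, so r6c4 = 3.

4,3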